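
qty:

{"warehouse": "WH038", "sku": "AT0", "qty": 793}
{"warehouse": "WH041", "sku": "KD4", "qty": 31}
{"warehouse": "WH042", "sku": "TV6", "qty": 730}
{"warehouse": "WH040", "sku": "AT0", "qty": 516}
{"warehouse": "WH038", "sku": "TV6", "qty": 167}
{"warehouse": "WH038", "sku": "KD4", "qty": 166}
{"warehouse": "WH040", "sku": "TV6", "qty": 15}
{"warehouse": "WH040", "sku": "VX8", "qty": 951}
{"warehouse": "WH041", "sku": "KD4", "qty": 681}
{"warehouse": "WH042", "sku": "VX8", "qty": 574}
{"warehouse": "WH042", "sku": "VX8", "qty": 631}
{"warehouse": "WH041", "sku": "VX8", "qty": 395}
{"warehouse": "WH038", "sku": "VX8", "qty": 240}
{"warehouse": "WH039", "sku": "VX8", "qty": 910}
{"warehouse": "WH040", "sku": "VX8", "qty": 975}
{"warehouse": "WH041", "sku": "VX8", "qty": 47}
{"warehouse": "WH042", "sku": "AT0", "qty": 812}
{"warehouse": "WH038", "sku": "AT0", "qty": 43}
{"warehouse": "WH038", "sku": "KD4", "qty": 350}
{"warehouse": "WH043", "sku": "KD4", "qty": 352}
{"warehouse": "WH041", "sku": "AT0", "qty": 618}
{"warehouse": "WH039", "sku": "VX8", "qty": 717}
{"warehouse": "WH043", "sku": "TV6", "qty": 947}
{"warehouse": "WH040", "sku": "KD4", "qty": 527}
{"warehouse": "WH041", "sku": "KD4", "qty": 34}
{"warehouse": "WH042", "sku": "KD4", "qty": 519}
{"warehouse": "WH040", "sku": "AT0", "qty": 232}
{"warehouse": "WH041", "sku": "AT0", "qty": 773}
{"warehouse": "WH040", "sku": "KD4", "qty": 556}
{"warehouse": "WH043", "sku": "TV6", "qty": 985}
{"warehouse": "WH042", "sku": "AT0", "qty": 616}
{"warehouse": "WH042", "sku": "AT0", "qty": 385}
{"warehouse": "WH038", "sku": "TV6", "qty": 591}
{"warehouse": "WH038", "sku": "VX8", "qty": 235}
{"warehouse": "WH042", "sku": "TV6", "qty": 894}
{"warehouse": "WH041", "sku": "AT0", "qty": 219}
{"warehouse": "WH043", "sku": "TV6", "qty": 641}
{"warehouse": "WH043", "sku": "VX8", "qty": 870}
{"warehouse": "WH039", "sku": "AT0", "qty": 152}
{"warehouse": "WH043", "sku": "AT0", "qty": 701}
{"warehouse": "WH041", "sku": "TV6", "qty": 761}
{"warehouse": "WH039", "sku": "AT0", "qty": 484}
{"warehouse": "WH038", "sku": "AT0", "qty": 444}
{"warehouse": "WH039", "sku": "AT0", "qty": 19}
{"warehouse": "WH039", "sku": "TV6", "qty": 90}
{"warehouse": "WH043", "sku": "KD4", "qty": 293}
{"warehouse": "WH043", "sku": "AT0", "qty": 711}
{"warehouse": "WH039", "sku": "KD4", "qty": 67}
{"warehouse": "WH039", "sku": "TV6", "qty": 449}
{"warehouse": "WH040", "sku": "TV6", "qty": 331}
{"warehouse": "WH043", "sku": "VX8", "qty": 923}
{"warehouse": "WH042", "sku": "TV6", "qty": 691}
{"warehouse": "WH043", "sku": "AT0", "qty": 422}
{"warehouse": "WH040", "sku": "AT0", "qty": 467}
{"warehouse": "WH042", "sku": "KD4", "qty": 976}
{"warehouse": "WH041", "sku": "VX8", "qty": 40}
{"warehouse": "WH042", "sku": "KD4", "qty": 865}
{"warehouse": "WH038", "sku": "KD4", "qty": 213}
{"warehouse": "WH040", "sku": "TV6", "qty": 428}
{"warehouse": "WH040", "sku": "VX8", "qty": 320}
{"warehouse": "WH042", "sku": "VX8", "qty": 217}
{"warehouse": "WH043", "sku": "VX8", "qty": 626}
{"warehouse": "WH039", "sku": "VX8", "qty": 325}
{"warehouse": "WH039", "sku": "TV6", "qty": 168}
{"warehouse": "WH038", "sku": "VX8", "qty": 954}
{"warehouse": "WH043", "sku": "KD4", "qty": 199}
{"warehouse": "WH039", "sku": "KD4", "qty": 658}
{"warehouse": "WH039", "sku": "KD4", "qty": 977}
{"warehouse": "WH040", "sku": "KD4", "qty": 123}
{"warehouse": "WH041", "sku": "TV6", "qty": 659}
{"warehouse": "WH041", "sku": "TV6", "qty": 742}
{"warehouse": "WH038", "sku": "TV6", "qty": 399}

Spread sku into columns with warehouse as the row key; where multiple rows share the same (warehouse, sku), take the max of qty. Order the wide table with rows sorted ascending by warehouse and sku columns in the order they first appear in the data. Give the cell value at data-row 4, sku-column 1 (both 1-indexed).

773

With rows sorted ascending by warehouse, row 4 is warehouse=WH041. sku columns in first-appearance order: AT0, KD4, TV6, VX8; column 1 is AT0.
Long rows with warehouse=WH041, sku=AT0: max(618, 773, 219) = 773.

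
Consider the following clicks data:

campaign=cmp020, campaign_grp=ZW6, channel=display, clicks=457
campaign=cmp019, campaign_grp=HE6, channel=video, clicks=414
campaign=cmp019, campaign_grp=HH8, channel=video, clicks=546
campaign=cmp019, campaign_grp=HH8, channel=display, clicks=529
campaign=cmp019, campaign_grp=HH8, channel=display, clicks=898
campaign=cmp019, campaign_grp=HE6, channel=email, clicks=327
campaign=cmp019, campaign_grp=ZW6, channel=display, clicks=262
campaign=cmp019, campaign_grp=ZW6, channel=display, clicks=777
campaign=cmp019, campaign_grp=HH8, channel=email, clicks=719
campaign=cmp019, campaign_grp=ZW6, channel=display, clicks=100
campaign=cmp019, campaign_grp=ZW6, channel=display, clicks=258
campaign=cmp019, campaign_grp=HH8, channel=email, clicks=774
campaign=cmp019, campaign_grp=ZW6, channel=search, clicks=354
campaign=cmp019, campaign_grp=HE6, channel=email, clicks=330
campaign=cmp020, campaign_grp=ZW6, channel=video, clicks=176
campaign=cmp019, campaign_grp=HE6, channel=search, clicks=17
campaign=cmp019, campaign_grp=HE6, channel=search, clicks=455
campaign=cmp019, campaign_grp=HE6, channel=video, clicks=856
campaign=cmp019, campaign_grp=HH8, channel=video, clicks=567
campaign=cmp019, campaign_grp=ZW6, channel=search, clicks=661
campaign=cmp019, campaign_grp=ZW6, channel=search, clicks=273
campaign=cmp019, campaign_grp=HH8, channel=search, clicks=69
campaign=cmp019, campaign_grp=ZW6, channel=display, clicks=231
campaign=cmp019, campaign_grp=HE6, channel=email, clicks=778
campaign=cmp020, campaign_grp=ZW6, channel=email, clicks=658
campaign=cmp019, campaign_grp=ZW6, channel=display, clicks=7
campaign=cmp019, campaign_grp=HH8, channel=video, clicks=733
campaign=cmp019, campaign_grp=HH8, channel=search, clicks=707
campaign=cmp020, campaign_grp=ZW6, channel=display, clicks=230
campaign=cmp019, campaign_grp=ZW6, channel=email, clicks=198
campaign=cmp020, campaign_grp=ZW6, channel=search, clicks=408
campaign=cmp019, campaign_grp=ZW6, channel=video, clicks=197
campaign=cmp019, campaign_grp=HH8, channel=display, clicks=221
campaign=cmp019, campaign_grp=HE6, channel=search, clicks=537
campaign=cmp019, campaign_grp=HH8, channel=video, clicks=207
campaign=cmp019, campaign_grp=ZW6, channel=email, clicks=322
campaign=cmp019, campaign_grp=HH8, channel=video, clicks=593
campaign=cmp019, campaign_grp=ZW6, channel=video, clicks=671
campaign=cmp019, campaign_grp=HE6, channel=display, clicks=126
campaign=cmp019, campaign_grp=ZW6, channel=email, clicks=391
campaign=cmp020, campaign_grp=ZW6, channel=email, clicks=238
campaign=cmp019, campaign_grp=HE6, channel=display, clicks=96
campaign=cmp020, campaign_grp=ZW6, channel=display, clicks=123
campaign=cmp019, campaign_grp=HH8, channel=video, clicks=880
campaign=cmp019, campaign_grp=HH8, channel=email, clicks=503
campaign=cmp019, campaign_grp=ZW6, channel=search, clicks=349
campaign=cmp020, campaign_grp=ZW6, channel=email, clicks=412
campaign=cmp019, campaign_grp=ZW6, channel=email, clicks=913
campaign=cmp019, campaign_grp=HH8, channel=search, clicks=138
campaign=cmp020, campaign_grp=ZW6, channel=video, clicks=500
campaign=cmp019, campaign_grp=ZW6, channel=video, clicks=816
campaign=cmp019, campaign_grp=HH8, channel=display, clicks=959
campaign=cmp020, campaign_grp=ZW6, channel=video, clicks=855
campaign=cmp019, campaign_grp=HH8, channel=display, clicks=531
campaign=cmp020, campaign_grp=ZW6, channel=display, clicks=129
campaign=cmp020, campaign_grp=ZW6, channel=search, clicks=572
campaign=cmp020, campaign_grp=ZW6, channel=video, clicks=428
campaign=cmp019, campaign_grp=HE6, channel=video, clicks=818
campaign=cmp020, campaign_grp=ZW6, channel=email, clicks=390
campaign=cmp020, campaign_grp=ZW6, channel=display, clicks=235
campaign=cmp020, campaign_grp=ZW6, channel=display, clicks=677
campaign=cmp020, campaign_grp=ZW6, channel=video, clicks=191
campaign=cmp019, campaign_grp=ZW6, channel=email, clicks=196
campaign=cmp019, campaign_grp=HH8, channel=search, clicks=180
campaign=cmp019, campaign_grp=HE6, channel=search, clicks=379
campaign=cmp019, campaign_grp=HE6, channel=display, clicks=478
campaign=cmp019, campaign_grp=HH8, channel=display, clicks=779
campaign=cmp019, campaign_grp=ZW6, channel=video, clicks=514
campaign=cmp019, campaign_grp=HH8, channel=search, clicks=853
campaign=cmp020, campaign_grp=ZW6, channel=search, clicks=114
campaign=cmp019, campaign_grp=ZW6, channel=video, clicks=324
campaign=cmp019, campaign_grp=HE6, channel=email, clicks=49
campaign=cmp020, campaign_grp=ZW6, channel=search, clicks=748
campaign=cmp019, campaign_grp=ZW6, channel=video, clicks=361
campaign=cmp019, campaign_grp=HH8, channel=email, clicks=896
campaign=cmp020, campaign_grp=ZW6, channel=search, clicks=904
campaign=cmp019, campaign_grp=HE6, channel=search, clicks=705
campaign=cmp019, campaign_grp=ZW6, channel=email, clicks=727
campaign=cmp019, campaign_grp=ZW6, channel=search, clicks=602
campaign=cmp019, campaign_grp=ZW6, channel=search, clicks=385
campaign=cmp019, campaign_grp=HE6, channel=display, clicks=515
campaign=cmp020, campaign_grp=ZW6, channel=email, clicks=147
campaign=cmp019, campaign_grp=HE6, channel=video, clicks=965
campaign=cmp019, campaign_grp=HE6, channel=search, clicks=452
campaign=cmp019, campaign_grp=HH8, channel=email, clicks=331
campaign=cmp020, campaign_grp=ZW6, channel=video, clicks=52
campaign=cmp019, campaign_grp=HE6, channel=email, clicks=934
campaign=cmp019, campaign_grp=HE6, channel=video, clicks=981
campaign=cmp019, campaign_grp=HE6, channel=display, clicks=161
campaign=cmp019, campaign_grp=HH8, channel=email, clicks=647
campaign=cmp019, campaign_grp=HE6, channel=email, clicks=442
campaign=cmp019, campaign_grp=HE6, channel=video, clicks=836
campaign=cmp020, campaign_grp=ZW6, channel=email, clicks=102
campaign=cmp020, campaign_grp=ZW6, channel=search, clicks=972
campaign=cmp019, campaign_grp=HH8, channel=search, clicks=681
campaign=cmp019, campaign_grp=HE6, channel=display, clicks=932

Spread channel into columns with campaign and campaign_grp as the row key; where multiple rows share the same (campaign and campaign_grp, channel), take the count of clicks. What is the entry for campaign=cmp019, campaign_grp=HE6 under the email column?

6

Rows with campaign=cmp019, campaign_grp=HE6 and channel=email: clicks values are 327, 330, 778, 49, 934, 442.
6 rows match — count = 6.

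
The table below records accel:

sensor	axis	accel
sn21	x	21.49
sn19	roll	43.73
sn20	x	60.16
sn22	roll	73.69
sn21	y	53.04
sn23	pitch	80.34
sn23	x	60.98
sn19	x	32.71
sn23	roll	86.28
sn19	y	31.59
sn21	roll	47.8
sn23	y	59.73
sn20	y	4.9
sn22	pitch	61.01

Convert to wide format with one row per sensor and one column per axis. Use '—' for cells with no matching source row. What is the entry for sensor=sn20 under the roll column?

No long-format row has sensor=sn20 and axis=roll, so the cell is —.

—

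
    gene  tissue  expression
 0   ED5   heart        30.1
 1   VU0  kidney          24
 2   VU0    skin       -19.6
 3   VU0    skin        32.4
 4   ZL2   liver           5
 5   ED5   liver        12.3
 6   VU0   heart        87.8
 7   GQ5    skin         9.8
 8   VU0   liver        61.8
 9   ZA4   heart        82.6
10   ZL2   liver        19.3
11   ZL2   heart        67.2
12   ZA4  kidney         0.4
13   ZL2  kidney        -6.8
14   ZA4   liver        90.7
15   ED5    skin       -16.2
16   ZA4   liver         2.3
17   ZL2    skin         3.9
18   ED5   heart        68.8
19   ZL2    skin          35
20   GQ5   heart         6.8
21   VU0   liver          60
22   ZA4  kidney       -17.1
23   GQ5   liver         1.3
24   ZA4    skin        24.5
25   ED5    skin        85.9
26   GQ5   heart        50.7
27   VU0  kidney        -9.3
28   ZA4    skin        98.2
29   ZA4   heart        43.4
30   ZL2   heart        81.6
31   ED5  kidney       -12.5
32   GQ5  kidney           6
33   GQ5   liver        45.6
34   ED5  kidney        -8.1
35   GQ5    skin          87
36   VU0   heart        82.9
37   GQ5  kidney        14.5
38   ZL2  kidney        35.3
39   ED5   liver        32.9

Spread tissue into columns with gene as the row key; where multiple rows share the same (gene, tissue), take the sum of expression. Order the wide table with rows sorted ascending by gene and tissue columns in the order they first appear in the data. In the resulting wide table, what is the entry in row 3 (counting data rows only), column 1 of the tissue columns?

With rows sorted ascending by gene, row 3 is gene=VU0. tissue columns in first-appearance order: heart, kidney, skin, liver; column 1 is heart.
Long rows with gene=VU0, tissue=heart: 87.8 + 82.9 = 170.7.

170.7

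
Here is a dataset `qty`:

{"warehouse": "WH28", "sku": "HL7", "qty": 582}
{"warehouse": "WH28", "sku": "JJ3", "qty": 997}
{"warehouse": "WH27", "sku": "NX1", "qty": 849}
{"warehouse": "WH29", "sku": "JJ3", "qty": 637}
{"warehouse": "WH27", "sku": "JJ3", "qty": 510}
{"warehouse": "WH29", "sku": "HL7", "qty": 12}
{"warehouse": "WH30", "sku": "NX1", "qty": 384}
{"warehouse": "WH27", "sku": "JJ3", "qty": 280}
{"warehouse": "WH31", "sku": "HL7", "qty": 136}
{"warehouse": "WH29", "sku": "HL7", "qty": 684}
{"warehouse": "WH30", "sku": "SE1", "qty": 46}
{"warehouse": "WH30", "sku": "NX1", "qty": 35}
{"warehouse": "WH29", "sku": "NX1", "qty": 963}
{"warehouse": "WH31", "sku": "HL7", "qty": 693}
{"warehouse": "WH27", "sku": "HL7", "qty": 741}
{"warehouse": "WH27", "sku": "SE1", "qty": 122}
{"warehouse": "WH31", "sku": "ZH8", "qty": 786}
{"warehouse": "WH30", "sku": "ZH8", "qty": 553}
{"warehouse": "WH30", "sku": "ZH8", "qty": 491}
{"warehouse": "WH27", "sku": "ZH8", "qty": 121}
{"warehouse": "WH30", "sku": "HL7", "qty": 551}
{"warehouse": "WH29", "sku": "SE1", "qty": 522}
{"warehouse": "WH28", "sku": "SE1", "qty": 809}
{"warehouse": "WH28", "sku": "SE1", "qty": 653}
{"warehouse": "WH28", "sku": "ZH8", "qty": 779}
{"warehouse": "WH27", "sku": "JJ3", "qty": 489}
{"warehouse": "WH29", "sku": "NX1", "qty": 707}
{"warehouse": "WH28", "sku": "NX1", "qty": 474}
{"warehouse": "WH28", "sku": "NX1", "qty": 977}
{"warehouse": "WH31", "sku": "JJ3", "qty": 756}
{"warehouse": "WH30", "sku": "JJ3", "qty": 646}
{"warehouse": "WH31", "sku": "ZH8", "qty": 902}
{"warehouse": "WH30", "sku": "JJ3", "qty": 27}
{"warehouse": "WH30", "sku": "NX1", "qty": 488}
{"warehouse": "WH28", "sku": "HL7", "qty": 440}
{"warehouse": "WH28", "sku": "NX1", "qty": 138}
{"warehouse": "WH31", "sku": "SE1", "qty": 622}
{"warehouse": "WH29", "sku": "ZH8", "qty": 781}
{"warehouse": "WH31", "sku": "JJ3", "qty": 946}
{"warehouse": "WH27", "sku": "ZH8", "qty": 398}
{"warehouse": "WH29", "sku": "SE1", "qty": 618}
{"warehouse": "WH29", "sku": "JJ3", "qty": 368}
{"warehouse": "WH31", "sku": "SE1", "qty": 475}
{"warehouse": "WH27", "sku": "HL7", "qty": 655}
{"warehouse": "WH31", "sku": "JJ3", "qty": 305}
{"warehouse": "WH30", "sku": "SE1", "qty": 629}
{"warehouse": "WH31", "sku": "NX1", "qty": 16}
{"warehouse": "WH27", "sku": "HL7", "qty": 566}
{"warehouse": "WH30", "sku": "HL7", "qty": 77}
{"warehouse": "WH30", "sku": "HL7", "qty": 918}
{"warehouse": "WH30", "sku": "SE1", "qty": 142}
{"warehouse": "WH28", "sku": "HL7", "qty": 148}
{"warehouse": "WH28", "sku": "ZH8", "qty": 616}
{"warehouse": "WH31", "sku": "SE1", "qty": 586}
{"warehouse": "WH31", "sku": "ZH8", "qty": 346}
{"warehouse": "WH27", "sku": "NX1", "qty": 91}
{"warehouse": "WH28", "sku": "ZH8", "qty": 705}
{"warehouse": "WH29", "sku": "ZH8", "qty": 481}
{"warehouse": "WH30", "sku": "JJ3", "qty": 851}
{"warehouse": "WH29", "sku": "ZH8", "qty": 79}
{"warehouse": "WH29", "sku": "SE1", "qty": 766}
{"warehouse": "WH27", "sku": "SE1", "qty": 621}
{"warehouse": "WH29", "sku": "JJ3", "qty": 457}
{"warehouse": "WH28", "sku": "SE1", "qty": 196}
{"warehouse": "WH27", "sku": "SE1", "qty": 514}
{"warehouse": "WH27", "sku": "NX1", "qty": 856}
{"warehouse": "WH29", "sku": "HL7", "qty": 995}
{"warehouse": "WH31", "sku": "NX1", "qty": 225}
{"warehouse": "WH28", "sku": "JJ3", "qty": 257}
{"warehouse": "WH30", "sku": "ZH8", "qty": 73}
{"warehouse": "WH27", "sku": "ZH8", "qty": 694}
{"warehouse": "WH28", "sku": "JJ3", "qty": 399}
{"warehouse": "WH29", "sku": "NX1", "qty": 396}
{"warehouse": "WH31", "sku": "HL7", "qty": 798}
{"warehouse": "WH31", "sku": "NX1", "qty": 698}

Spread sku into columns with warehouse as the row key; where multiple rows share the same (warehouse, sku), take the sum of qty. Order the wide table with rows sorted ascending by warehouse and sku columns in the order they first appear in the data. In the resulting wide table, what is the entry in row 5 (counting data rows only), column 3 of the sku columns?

939

With rows sorted ascending by warehouse, row 5 is warehouse=WH31. sku columns in first-appearance order: HL7, JJ3, NX1, SE1, ZH8; column 3 is NX1.
Long rows with warehouse=WH31, sku=NX1: 16 + 225 + 698 = 939.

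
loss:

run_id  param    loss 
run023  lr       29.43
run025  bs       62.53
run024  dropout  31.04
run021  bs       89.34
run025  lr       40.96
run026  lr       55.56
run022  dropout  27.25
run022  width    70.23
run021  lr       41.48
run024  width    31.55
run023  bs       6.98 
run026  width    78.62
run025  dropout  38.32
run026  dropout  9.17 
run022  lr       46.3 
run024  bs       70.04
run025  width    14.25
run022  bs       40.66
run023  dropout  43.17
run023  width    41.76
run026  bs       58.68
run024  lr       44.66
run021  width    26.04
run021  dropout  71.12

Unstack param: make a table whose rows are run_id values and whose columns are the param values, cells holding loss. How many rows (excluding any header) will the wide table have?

6

6 distinct run_id values → 6 rows.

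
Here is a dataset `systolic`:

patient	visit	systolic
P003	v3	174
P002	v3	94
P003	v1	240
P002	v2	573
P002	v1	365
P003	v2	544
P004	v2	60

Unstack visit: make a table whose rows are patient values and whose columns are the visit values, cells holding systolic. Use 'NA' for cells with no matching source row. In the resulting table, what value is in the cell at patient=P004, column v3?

No long-format row has patient=P004 and visit=v3, so the cell is NA.

NA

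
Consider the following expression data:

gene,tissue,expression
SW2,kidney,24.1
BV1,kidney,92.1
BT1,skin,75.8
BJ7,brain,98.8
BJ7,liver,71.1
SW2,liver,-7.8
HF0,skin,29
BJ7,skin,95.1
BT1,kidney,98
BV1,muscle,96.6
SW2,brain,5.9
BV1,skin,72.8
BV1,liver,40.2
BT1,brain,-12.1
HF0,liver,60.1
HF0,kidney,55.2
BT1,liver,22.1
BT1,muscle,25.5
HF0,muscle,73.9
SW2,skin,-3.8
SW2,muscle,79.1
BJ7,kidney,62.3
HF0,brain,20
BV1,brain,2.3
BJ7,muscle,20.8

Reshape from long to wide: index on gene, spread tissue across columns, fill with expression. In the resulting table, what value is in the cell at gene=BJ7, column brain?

98.8

Wide layout: rows indexed by gene, columns are the 5 distinct tissue values (kidney, skin, brain, liver, muscle).
Cell (gene=BJ7, tissue=brain) draws from the long row where gene=BJ7 and tissue=brain, which has expression=98.8.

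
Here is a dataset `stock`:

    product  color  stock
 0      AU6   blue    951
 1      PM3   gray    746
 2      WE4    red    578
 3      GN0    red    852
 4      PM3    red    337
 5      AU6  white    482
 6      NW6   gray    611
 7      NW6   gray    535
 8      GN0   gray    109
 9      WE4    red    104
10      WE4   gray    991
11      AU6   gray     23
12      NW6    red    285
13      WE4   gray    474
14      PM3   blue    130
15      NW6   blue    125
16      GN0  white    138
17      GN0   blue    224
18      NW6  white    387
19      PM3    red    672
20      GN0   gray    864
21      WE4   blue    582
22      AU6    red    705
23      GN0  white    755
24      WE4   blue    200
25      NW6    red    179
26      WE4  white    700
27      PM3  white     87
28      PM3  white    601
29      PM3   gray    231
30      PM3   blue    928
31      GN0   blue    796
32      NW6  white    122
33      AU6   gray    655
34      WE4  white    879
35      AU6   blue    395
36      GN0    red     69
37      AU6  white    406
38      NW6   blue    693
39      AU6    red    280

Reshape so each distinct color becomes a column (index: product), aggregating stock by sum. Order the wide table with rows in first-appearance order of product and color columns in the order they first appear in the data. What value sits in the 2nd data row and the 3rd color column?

With rows in first-appearance order of product, row 2 is product=PM3. color columns in first-appearance order: blue, gray, red, white; column 3 is red.
Long rows with product=PM3, color=red: 337 + 672 = 1009.

1009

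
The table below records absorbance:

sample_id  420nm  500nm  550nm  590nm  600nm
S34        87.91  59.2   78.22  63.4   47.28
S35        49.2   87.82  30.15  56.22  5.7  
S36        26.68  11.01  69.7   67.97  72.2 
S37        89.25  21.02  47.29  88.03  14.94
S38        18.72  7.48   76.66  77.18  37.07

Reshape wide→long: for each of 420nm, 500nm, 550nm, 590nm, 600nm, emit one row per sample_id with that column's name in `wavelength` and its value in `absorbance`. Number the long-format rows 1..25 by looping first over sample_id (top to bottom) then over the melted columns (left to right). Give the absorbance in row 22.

25 rows total (5 × 5). Row 22: index ⌊(22-1)/5⌋ = 4 into sample_id → S38; (22-1) mod 5 = 1 into the melted columns → 500nm.
So row 22 is (S38, 500nm, 7.48); absorbance = 7.48.

7.48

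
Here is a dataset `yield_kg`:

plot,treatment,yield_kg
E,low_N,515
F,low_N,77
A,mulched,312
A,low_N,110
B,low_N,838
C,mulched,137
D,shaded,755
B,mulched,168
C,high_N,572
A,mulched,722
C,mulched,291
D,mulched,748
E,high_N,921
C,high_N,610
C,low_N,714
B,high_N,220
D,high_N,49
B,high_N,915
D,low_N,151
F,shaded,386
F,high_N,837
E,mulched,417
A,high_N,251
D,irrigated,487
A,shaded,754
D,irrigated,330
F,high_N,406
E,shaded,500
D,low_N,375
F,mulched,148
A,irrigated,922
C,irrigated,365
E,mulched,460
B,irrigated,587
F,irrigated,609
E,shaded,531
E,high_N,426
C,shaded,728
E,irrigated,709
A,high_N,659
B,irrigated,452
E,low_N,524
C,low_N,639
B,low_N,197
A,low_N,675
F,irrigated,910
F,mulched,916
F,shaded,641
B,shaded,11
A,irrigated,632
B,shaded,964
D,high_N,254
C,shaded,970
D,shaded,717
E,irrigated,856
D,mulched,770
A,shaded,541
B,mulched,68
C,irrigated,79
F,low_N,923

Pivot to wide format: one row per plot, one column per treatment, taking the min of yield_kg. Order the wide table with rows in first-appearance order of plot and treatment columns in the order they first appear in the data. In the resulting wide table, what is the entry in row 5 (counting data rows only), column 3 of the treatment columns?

728

With rows in first-appearance order of plot, row 5 is plot=C. treatment columns in first-appearance order: low_N, mulched, shaded, high_N, irrigated; column 3 is shaded.
Long rows with plot=C, treatment=shaded: min(728, 970) = 728.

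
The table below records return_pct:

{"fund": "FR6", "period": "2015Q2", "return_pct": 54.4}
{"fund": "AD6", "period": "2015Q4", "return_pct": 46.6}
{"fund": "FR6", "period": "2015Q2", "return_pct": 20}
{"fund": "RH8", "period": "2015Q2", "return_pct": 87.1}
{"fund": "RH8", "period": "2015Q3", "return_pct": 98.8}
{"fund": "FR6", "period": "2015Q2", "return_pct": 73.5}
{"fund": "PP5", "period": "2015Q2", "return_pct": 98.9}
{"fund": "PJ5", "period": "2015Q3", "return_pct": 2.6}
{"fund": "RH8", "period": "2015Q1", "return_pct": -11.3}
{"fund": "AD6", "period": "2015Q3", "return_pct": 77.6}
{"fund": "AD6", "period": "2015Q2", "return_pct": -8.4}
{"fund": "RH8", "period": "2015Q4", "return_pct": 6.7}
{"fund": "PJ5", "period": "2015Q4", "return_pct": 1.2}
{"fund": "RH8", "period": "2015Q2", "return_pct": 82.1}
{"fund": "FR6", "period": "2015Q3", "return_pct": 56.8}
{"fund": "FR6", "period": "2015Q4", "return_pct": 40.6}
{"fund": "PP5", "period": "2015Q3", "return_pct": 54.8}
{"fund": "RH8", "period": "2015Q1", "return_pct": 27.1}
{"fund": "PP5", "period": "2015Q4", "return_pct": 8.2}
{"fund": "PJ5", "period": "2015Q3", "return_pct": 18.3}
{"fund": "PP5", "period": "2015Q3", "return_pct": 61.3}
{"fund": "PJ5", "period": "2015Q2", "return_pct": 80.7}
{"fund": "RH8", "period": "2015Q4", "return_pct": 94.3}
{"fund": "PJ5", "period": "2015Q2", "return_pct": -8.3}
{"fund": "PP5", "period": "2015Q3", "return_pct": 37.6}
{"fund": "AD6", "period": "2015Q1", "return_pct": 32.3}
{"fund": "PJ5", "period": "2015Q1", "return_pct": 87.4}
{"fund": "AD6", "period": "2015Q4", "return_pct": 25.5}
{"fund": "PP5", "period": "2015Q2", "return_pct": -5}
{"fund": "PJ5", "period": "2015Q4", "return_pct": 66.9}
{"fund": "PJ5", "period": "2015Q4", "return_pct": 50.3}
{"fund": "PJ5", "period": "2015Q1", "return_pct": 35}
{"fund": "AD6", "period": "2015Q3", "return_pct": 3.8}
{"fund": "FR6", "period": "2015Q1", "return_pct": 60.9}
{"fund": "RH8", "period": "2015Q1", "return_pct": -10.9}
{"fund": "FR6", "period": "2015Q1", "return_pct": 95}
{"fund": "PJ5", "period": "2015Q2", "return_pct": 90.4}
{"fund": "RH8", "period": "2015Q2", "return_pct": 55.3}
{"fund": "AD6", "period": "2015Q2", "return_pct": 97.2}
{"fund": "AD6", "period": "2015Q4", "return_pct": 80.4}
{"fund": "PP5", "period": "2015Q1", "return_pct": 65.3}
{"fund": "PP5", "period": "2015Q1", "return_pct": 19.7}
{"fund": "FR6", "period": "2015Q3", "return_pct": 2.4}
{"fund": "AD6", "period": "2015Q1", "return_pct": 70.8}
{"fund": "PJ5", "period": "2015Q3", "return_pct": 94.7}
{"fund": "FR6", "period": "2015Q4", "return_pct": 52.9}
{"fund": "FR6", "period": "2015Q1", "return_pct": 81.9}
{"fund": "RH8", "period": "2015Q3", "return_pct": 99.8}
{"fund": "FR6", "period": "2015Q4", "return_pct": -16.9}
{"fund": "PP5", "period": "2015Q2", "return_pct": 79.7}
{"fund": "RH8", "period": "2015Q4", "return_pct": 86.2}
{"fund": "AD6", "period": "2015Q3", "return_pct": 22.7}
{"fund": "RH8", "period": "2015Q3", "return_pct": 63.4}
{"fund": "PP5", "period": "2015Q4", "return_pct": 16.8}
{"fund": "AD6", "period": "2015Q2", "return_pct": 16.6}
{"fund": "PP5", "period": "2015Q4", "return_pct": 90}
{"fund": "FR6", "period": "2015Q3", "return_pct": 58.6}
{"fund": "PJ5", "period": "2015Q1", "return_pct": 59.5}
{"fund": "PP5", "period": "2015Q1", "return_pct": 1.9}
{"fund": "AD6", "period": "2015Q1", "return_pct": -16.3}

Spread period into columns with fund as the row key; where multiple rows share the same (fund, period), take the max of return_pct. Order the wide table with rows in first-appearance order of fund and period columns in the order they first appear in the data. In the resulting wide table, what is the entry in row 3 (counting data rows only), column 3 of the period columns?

With rows in first-appearance order of fund, row 3 is fund=RH8. period columns in first-appearance order: 2015Q2, 2015Q4, 2015Q3, 2015Q1; column 3 is 2015Q3.
Long rows with fund=RH8, period=2015Q3: max(98.8, 99.8, 63.4) = 99.8.

99.8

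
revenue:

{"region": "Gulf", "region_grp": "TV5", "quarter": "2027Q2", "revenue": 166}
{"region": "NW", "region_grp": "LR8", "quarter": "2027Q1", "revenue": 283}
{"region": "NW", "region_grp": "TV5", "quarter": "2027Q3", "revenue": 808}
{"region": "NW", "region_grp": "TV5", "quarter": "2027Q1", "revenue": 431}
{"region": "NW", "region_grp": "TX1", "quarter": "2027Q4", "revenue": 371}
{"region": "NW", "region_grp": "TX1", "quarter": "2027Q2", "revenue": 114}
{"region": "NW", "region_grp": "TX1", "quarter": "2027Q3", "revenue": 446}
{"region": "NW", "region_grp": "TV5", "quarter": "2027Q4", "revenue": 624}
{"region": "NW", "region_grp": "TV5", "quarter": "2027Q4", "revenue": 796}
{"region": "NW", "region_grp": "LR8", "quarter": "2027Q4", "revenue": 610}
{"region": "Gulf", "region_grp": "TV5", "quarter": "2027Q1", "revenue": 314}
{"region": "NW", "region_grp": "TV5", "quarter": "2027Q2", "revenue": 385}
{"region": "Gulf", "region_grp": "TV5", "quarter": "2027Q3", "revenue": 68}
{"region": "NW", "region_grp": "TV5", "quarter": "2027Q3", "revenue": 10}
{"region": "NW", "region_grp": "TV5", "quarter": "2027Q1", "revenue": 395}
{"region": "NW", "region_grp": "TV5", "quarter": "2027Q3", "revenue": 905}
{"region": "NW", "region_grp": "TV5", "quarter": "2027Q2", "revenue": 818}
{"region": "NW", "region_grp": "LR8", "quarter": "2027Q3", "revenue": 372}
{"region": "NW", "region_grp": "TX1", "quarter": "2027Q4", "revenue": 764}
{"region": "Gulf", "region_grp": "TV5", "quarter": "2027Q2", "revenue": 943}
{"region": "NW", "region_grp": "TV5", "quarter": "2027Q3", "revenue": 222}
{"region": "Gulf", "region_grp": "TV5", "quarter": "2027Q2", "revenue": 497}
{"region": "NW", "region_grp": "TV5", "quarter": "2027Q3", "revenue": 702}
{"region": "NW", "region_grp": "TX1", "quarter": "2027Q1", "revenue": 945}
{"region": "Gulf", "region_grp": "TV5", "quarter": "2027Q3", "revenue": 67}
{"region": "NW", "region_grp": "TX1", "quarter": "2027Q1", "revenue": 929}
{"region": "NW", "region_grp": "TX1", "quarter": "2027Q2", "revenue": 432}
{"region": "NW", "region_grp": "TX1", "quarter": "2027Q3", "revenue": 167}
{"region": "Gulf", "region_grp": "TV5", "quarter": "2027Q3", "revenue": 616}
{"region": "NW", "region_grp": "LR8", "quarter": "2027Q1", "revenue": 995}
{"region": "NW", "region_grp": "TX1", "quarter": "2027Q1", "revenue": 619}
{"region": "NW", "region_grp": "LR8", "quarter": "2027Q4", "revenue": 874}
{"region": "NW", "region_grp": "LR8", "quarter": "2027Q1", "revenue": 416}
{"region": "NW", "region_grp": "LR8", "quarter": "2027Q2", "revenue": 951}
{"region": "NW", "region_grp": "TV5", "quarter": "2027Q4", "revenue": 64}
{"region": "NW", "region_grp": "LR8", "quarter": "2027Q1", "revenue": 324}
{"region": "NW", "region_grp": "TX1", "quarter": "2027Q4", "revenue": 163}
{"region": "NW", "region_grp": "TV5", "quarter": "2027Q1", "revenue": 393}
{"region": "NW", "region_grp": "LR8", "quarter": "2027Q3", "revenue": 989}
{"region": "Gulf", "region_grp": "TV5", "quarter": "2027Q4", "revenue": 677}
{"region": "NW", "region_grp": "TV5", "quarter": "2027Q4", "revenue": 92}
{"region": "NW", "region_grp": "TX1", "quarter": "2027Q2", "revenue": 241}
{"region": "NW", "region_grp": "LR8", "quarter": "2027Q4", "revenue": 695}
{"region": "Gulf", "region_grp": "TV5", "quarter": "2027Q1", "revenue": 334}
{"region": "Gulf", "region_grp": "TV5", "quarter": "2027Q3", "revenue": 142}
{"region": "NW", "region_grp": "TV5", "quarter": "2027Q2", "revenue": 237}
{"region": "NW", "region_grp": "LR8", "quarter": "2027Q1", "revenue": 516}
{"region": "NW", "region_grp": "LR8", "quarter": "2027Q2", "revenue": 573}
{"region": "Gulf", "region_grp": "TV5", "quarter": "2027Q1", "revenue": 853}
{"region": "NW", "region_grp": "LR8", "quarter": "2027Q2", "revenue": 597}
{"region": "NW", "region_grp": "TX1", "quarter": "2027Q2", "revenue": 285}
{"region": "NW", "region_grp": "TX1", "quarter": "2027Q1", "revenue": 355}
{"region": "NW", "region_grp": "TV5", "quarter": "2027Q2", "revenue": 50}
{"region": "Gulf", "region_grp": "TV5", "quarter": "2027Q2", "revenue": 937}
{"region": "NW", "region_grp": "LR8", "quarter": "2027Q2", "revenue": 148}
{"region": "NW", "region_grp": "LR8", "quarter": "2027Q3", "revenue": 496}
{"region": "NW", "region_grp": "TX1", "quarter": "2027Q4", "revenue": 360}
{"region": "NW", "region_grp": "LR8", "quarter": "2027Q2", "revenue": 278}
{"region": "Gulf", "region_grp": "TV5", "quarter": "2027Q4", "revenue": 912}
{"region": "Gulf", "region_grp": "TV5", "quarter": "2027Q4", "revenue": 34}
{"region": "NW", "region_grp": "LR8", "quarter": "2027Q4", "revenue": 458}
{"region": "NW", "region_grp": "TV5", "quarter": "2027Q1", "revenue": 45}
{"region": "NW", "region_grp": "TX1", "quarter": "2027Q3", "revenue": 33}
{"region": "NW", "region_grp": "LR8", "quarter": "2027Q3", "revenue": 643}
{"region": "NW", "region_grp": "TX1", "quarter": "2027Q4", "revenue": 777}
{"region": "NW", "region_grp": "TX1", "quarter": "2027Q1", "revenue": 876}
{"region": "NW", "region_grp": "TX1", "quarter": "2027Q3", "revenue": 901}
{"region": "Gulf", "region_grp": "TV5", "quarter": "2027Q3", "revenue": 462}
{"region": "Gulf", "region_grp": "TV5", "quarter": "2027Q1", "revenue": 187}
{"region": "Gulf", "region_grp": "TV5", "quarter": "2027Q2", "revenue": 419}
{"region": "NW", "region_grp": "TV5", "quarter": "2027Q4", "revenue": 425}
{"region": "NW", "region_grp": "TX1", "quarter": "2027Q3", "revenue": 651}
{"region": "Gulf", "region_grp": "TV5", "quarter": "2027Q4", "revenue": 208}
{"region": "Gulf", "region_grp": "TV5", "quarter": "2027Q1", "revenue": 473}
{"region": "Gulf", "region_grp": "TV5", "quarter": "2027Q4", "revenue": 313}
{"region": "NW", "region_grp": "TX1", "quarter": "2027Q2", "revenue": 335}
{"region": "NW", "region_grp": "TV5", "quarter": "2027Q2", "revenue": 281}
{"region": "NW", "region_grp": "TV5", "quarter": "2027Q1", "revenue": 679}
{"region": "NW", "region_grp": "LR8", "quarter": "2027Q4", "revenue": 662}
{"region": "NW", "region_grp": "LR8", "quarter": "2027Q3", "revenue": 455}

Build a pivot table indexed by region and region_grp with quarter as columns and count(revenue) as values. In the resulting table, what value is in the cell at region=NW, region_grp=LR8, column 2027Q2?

Rows with region=NW, region_grp=LR8 and quarter=2027Q2: revenue values are 951, 573, 597, 148, 278.
5 rows match — count = 5.

5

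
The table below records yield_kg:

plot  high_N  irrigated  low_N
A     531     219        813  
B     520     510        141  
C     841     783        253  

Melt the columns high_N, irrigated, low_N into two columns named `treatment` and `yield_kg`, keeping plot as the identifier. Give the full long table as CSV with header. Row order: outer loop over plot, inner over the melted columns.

Each (plot, column) pair becomes one row: 3 × 3 = 9 rows.
For example, (A, high_N) → yield_kg=531.

plot,treatment,yield_kg
A,high_N,531
A,irrigated,219
A,low_N,813
B,high_N,520
B,irrigated,510
B,low_N,141
C,high_N,841
C,irrigated,783
C,low_N,253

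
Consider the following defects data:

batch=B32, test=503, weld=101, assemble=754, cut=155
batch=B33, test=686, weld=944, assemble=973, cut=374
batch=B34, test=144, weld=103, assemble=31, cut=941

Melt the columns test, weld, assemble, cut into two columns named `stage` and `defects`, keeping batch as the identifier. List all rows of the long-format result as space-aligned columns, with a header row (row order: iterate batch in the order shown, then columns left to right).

batch  stage     defects
B32    test      503    
B32    weld      101    
B32    assemble  754    
B32    cut       155    
B33    test      686    
B33    weld      944    
B33    assemble  973    
B33    cut       374    
B34    test      144    
B34    weld      103    
B34    assemble  31     
B34    cut       941    

Each (batch, column) pair becomes one row: 3 × 4 = 12 rows.
For example, (B32, test) → defects=503.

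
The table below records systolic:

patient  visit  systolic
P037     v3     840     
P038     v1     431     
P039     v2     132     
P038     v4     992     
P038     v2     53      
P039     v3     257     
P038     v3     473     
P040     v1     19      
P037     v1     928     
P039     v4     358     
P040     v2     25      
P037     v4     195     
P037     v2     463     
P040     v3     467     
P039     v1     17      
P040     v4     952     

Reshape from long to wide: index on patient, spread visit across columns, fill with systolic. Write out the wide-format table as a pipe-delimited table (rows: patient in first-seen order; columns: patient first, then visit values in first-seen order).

Columns: patient plus the 4 distinct visit values (v3, v1, v2, v4).
For example, row P037 column v3 takes systolic=840 from the long row (P037, v3).

| patient | v3 | v1 | v2 | v4 |
| P037 | 840 | 928 | 463 | 195 |
| P038 | 473 | 431 | 53 | 992 |
| P039 | 257 | 17 | 132 | 358 |
| P040 | 467 | 19 | 25 | 952 |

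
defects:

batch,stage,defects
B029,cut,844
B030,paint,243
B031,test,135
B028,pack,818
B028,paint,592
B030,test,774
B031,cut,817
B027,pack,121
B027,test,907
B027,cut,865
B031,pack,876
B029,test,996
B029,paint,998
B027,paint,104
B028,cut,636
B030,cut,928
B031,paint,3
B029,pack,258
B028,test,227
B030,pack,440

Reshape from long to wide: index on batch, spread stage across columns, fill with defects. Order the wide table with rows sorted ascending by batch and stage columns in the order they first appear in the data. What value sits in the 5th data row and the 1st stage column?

817

With rows sorted ascending by batch, row 5 is batch=B031. stage columns in first-appearance order: cut, paint, test, pack; column 1 is cut.
Long rows with batch=B031, stage=cut: defects = 817.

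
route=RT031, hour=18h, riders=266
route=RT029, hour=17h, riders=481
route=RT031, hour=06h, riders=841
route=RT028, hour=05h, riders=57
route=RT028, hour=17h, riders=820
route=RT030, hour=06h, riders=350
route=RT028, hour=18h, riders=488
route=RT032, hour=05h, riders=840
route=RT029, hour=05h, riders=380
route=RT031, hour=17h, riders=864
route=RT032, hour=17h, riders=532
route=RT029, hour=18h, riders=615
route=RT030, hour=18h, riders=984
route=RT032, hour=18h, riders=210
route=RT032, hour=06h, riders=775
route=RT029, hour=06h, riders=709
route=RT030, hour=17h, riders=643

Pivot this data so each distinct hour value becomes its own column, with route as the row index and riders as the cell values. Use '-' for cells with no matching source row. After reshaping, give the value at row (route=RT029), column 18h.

615

The long row with route=RT029, hour=18h has riders=615.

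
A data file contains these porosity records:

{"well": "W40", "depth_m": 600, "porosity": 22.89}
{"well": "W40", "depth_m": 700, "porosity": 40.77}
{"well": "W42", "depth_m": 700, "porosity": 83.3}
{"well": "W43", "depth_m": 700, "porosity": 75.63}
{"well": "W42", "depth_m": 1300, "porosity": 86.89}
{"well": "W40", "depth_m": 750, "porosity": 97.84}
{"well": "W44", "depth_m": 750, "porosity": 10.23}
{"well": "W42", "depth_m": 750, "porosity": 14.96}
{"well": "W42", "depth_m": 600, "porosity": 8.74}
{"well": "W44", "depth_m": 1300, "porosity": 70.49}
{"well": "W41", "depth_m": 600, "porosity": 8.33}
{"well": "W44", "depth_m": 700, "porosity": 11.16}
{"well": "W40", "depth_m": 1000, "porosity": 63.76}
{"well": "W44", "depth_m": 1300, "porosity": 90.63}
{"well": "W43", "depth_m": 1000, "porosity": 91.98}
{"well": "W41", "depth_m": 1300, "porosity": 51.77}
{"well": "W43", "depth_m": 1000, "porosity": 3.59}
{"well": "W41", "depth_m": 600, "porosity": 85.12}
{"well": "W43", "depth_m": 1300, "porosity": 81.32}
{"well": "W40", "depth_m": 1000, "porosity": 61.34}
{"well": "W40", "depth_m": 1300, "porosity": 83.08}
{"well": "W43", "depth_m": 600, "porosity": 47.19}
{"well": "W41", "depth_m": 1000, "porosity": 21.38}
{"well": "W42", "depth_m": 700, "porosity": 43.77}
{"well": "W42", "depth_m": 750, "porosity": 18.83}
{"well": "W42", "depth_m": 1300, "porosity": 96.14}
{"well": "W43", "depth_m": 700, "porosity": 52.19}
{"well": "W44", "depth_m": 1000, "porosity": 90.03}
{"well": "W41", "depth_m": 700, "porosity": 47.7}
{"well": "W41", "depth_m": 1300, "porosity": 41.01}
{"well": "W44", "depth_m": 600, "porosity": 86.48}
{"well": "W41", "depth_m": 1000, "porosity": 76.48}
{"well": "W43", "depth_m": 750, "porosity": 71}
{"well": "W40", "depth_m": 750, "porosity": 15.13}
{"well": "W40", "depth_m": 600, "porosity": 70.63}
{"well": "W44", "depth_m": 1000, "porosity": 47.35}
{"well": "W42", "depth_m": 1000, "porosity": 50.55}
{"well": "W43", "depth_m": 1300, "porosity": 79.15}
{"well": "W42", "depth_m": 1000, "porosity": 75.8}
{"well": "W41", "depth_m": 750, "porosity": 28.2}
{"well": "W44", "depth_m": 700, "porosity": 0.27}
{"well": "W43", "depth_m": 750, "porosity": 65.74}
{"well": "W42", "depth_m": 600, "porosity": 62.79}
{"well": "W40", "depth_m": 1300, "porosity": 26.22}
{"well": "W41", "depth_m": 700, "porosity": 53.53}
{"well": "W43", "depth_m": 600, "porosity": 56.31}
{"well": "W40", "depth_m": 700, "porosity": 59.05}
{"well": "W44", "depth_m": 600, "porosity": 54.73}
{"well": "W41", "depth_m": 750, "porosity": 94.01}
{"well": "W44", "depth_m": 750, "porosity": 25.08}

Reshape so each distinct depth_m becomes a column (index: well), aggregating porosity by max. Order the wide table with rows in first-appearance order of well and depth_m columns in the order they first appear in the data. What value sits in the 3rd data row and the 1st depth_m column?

With rows in first-appearance order of well, row 3 is well=W43. depth_m columns in first-appearance order: 600, 700, 1300, 750, 1000; column 1 is 600.
Long rows with well=W43, depth_m=600: max(47.19, 56.31) = 56.31.

56.31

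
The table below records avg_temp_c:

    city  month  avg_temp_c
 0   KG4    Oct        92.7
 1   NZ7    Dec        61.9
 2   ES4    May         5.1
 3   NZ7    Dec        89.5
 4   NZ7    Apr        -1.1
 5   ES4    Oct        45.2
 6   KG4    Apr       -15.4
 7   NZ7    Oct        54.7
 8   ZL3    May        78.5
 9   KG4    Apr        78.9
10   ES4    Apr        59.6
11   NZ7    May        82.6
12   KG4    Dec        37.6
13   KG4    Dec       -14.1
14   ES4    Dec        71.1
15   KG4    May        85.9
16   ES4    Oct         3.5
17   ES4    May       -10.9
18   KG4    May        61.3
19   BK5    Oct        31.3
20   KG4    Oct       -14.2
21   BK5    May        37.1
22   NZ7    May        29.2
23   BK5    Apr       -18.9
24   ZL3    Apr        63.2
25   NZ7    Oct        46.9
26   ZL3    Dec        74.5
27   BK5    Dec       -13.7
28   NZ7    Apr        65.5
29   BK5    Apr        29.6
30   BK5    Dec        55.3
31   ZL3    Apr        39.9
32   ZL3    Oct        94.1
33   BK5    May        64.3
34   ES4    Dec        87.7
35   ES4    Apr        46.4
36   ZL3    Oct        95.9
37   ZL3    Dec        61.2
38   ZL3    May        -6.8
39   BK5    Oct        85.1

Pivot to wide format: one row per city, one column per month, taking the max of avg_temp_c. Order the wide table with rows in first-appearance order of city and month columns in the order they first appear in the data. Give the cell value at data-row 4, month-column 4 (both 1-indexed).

With rows in first-appearance order of city, row 4 is city=ZL3. month columns in first-appearance order: Oct, Dec, May, Apr; column 4 is Apr.
Long rows with city=ZL3, month=Apr: max(63.2, 39.9) = 63.2.

63.2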